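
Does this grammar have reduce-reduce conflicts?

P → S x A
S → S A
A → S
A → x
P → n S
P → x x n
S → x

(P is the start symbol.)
Yes — I11: [A → x .] vs [S → x .]; I12: [A → x .] vs [S → x .]

Augment with P' → P and build the canonical LR(0) collection (I0 = CLOSURE({[P' → . P]}), then GOTO on every symbol after a dot until no new states appear). It has 14 states:
  I0: { [P → . S x A], [P → . n S], [P → . x x n], [P' → . P], [S → . S A], [S → . x] }  — shift
  I1: { [P' → P .] }  — accept
  I2: { [A → . S], [A → . x], [P → S . x A], [S → . S A], [S → . x], [S → S . A] }  — shift
  I3: { [P → n . S], [S → . S A], [S → . x] }  — shift
  I4: { [P → x . x n], [S → x .] }  — shift, reduce
  I5: { [P → x x . n] }  — shift
  I6: { [P → x x n .] }  — reduce
  I7: { [A → . S], [A → . x], [P → n S .], [S → . S A], [S → . x], [S → S . A] }  — shift, reduce
  I8: { [S → x .] }  — reduce
  I9: { [S → S A .] }  — reduce
  I10: { [A → . S], [A → . x], [A → S .], [S → . S A], [S → . x], [S → S . A] }  — shift, reduce
  I11: { [A → x .], [S → x .] }  — 2 reduces
  I12: { [A → . S], [A → . x], [A → x .], [P → S x . A], [S → . S A], [S → . x], [S → x .] }  — shift, 2 reduces
  I13: { [P → S x A .] }  — reduce

I11 contains complete items [A → x .], [S → x .] — reduce-reduce conflict.
I12 contains complete items [A → x .], [S → x .] — reduce-reduce conflict.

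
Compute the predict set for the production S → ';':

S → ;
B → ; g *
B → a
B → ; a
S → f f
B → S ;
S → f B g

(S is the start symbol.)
PREDICT(S → ';') = (FIRST(RHS) \ {ε}) ∪ (FOLLOW(S) if ε ∈ FIRST(RHS), i.e. RHS ⇒* ε)
FIRST(';') = { ';' }
ε ∉ FIRST(';'), so FOLLOW(S) is not added.
PREDICT(S → ';') = { ';' }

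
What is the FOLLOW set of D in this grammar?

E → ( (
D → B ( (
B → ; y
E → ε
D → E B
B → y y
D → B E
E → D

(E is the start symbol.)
In E → D: D is at the end, add FOLLOW(E)

The FOLLOW sets referred to above (computed the same way, to a fixed point):
  FOLLOW(E) = { $, ';', 'y' }

Taking the union: FOLLOW(D) = { $, ';', 'y' }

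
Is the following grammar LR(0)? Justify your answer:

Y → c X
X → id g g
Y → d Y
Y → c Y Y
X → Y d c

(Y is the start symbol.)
A grammar is LR(0) if no state in the canonical LR(0) collection has:
  - both a shift item (dot before a terminal) and a complete item (shift-reduce conflict), or
  - two or more complete items (reduce-reduce conflict; the accept item [Y' → Y .] counts as a complete item here).

Augment with Y' → Y and build the canonical LR(0) collection (I0 = CLOSURE({[Y' → . Y]}), then GOTO on every symbol after a dot until no new states appear). It has 13 states:
  I0: { [Y → . c X], [Y → . c Y Y], [Y → . d Y], [Y' → . Y] }  — shift
  I1: { [Y' → Y .] }  — accept
  I2: { [X → . Y d c], [X → . id g g], [Y → . c X], [Y → . c Y Y], [Y → . d Y], [Y → c . X], [Y → c . Y Y] }  — shift
  I3: { [Y → . c X], [Y → . c Y Y], [Y → . d Y], [Y → d . Y] }  — shift
  I4: { [Y → d Y .] }  — reduce
  I5: { [Y → c X .] }  — reduce
  I6: { [X → Y . d c], [Y → . c X], [Y → . c Y Y], [Y → . d Y], [Y → c Y . Y] }  — shift
  I7: { [X → id . g g] }  — shift
  I8: { [X → id g . g] }  — shift
  I9: { [X → id g g .] }  — reduce
  I10: { [Y → c Y Y .] }  — reduce
  I11: { [X → Y d . c], [Y → . c X], [Y → . c Y Y], [Y → . d Y], [Y → d . Y] }  — shift
  I12: { [X → . Y d c], [X → . id g g], [X → Y d c .], [Y → . c X], [Y → . c Y Y], [Y → . d Y], [Y → c . X], [Y → c . Y Y] }  — shift, reduce

Conflict in state I12:
  Shift-reduce conflict between [X → Y d c .] and [X → . id g g]
So the grammar is NOT LR(0).

Answer: No. Shift-reduce conflict between [X → Y d c .] and [X → . id g g]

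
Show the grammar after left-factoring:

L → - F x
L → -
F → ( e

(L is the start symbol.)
Left-factoring transforms A → αβ₁ | αβ₂ into A → αA' and A' → β₁ | β₂
(α is the longest common prefix among the alternatives). Repeat until
no nonterminal has two alternatives with a common prefix.

Round 1: L has alternatives sharing prefix '-'. Introduce L': L → - L'
  Add: L' → F x
  Add: L' → ε

No remaining common prefixes — done.

Resulting grammar:
L → - L'
L' → F x
L' → ε
F → ( e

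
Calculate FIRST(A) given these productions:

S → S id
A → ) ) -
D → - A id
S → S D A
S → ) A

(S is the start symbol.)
{ ')' }

To compute FIRST(A), examine every production with A on the left-hand side, reading each right-hand side left to right until a non-nullable symbol is reached.

From A → ) ) -:
  - ')' is a terminal: add ')' and stop

Collecting: FIRST(A) = { ')' }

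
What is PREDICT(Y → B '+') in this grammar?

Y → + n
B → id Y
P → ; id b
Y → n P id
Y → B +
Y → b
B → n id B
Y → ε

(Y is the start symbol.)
{ 'id', 'n' }

PREDICT(Y → B '+') = (FIRST(RHS) \ {ε}) ∪ (FOLLOW(Y) if ε ∈ FIRST(RHS), i.e. RHS ⇒* ε)
FIRST(B) = { 'id', 'n' }
FIRST(B '+') = { 'id', 'n' }
ε ∉ FIRST(B '+'), so FOLLOW(Y) is not added.
PREDICT(Y → B '+') = { 'id', 'n' }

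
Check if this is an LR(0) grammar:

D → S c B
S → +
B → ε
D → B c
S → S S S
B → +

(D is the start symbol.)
A grammar is LR(0) if no state in the canonical LR(0) collection has:
  - both a shift item (dot before a terminal) and a complete item (shift-reduce conflict), or
  - two or more complete items (reduce-reduce conflict; the accept item [D' → D .] counts as a complete item here).

Augment with D' → D and build the canonical LR(0) collection (I0 = CLOSURE({[D' → . D]}), then GOTO on every symbol after a dot until no new states appear). It has 12 states:
  I0: { [B → . +], [B → .], [D → . B c], [D → . S c B], [D' → . D], [S → . +], [S → . S S S] }  — shift, reduce
  I1: { [B → + .], [S → + .] }  — 2 reduces
  I2: { [D → B . c] }  — shift
  I3: { [D' → D .] }  — accept
  I4: { [D → S . c B], [S → . +], [S → . S S S], [S → S . S S] }  — shift
  I5: { [S → + .] }  — reduce
  I6: { [S → . +], [S → . S S S], [S → S . S S], [S → S S . S] }  — shift
  I7: { [B → . +], [B → .], [D → S c . B] }  — shift, reduce
  I8: { [B → + .] }  — reduce
  I9: { [D → S c B .] }  — reduce
  I10: { [S → . +], [S → . S S S], [S → S . S S], [S → S S . S], [S → S S S .] }  — shift, reduce
  I11: { [D → B c .] }  — reduce

Conflict in state I0:
  Shift-reduce conflict between [B → .] and [B → . +]
So the grammar is NOT LR(0).

Answer: No. Shift-reduce conflict between [B → .] and [B → . +]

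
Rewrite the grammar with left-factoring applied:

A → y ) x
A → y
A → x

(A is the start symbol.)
Left-factoring transforms A → αβ₁ | αβ₂ into A → αA' and A' → β₁ | β₂
(α is the longest common prefix among the alternatives). Repeat until
no nonterminal has two alternatives with a common prefix.

Round 1: A has alternatives sharing prefix 'y'. Introduce A': A → y A'
  Add: A' → ) x
  Add: A' → ε

No remaining common prefixes — done.

Resulting grammar:
A → y A'
A' → ) x
A' → ε
A → x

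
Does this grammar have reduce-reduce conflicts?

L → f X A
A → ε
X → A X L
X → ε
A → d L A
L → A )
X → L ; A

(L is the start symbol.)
Yes — I4: [A → .] vs [X → .]; I5: [A → .] vs [X → .]

Augment with L' → L and build the canonical LR(0) collection (I0 = CLOSURE({[L' → . L]}), then GOTO on every symbol after a dot until no new states appear). It has 16 states:
  I0: { [A → . d L A], [A → .], [L → . A )], [L → . f X A], [L' → . L] }  — shift, reduce
  I1: { [L → A . )] }  — shift
  I2: { [L' → L .] }  — accept
  I3: { [A → . d L A], [A → .], [A → d . L A], [L → . A )], [L → . f X A] }  — shift, reduce
  I4: { [A → . d L A], [A → .], [L → . A )], [L → . f X A], [L → f . X A], [X → . A X L], [X → . L ; A], [X → .] }  — shift, 2 reduces
  I5: { [A → . d L A], [A → .], [L → . A )], [L → . f X A], [L → A . )], [X → . A X L], [X → . L ; A], [X → .], [X → A . X L] }  — shift, 2 reduces
  I6: { [X → L . ; A] }  — shift
  I7: { [A → . d L A], [A → .], [L → f X . A] }  — shift, reduce
  I8: { [L → f X A .] }  — reduce
  I9: { [A → . d L A], [A → .], [X → L ; . A] }  — shift, reduce
  I10: { [X → L ; A .] }  — reduce
  I11: { [L → A ) .] }  — reduce
  I12: { [A → . d L A], [A → .], [L → . A )], [L → . f X A], [X → A X . L] }  — shift, reduce
  I13: { [X → A X L .] }  — reduce
  I14: { [A → . d L A], [A → .], [A → d L . A] }  — shift, reduce
  I15: { [A → d L A .] }  — reduce

I4 contains complete items [A → .], [X → .] — reduce-reduce conflict.
I5 contains complete items [A → .], [X → .] — reduce-reduce conflict.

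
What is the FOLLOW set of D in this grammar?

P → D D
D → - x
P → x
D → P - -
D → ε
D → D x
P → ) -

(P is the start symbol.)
To compute FOLLOW(D), find every occurrence of D on a right-hand side N → α D β: add FIRST(β) \ {ε}, and if β is empty or nullable also add FOLLOW(N). Iterate to a fixed point.

In P → D D: D is followed by D, add FIRST(D) \ {ε} = { ')', '-', 'x' }
  D is nullable, so also add FOLLOW(P)
In P → D D: D is at the end, add FOLLOW(P)
In D → D x: D is followed by x, add FIRST(x) \ {ε} = { 'x' }

The FOLLOW sets referred to above (computed the same way, to a fixed point):
  FOLLOW(P) = { $, '-' }

Taking the union: FOLLOW(D) = { $, ')', '-', 'x' }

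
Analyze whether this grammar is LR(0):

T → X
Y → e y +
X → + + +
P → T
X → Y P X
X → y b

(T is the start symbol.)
A grammar is LR(0) if no state in the canonical LR(0) collection has:
  - both a shift item (dot before a terminal) and a complete item (shift-reduce conflict), or
  - two or more complete items (reduce-reduce conflict; the accept item [T' → T .] counts as a complete item here).

Augment with T' → T and build the canonical LR(0) collection (I0 = CLOSURE({[T' → . T]}), then GOTO on every symbol after a dot until no new states appear). It has 15 states:
  I0: { [T → . X], [T' → . T], [X → . + + +], [X → . Y P X], [X → . y b], [Y → . e y +] }  — shift
  I1: { [X → + . + +] }  — shift
  I2: { [T' → T .] }  — accept
  I3: { [T → X .] }  — reduce
  I4: { [P → . T], [T → . X], [X → . + + +], [X → . Y P X], [X → . y b], [X → Y . P X], [Y → . e y +] }  — shift
  I5: { [Y → e . y +] }  — shift
  I6: { [X → y . b] }  — shift
  I7: { [X → y b .] }  — reduce
  I8: { [Y → e y . +] }  — shift
  I9: { [Y → e y + .] }  — reduce
  I10: { [X → . + + +], [X → . Y P X], [X → . y b], [X → Y P . X], [Y → . e y +] }  — shift
  I11: { [P → T .] }  — reduce
  I12: { [X → Y P X .] }  — reduce
  I13: { [X → + + . +] }  — shift
  I14: { [X → + + + .] }  — reduce

Every state is either a pure shift/goto state or contains exactly one complete item and nothing to shift — no conflicts. The grammar is LR(0).

Answer: Yes, the grammar is LR(0)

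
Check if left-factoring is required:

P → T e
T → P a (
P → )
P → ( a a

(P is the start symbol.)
No, left-factoring is not needed

Left-factoring is needed when two productions for the same non-terminal
share a common prefix on the right-hand side.

Productions for P:
  P → T e
  P → )
  P → ( a a

No common prefixes found.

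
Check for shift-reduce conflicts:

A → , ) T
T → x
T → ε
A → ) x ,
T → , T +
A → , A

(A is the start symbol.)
A shift-reduce conflict occurs when an LR(0) state has both:
  - a complete (reduce) item [A → α .] (dot at the end), and
  - a shift item [B → β . c γ] (dot before a terminal).

Augment with A' → A and build the canonical LR(0) collection (I0 = CLOSURE({[A' → . A]}), then GOTO on every symbol after a dot until no new states appear). It has 14 states:
  I0: { [A → . ) x ,], [A → . , ) T], [A → . , A], [A' → . A] }  — shift
  I1: { [A → ) . x ,] }  — shift
  I2: { [A → , . ) T], [A → , . A], [A → . ) x ,], [A → . , ) T], [A → . , A] }  — shift
  I3: { [A' → A .] }  — accept
  I4: { [A → ) . x ,], [A → , ) . T], [T → . , T +], [T → . x], [T → .] }  — shift, reduce
  I5: { [A → , A .] }  — reduce
  I6: { [T → , . T +], [T → . , T +], [T → . x], [T → .] }  — shift, reduce
  I7: { [A → , ) T .] }  — reduce
  I8: { [A → ) x . ,], [T → x .] }  — shift, reduce
  I9: { [A → ) x , .] }  — reduce
  I10: { [T → , T . +] }  — shift
  I11: { [T → x .] }  — reduce
  I12: { [T → , T + .] }  — reduce
  I13: { [A → ) x . ,] }  — shift

I4 contains reduce item [T → .] and shift items [A → ) . x ,], [T → . , T +], [T → . x] — shift-reduce conflict.
I6 contains reduce item [T → .] and shift items [T → . , T +], [T → . x] — shift-reduce conflict.
I8 contains reduce item [T → x .] and shift item [A → ) x . ,] — shift-reduce conflict.

Answer: Yes — I4: [T → .] vs [A → ) . x ,]; I6: [T → .] vs [T → . , T +]; I8: [T → x .] vs [A → ) x . ,]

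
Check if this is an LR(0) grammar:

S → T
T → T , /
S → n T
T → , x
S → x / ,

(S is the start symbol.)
A grammar is LR(0) if no state in the canonical LR(0) collection has:
  - both a shift item (dot before a terminal) and a complete item (shift-reduce conflict), or
  - two or more complete items (reduce-reduce conflict; the accept item [S' → S .] counts as a complete item here).

Augment with S' → S and build the canonical LR(0) collection (I0 = CLOSURE({[S' → . S]}), then GOTO on every symbol after a dot until no new states appear). It has 12 states:
  I0: { [S → . T], [S → . n T], [S → . x / ,], [S' → . S], [T → . , x], [T → . T , /] }  — shift
  I1: { [T → , . x] }  — shift
  I2: { [S' → S .] }  — accept
  I3: { [S → T .], [T → T . , /] }  — shift, reduce
  I4: { [S → n . T], [T → . , x], [T → . T , /] }  — shift
  I5: { [S → x . / ,] }  — shift
  I6: { [S → x / . ,] }  — shift
  I7: { [S → x / , .] }  — reduce
  I8: { [S → n T .], [T → T . , /] }  — shift, reduce
  I9: { [T → T , . /] }  — shift
  I10: { [T → T , / .] }  — reduce
  I11: { [T → , x .] }  — reduce

Conflict in state I3:
  Shift-reduce conflict between [S → T .] and [T → T . , /]
So the grammar is NOT LR(0).

Answer: No. Shift-reduce conflict between [S → T .] and [T → T . , /]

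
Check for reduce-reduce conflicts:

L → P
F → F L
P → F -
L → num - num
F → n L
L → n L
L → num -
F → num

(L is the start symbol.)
Yes — I8: [F → n L .] vs [L → n L .]

A reduce-reduce conflict occurs when an LR(0) state has two complete items [A → α .] and [B → β .] — both call for a reduction, and with no lookahead the parser cannot choose between them.

Augment with L' → L and build the canonical LR(0) collection (I0 = CLOSURE({[L' → . L]}), then GOTO on every symbol after a dot until no new states appear). It has 11 states:
  I0: { [F → . F L], [F → . n L], [F → . num], [L → . P], [L → . n L], [L → . num - num], [L → . num -], [L' → . L], [P → . F -] }  — shift
  I1: { [F → . F L], [F → . n L], [F → . num], [F → F . L], [L → . P], [L → . n L], [L → . num - num], [L → . num -], [P → . F -], [P → F . -] }  — shift
  I2: { [L' → L .] }  — accept
  I3: { [L → P .] }  — reduce
  I4: { [F → . F L], [F → . n L], [F → . num], [F → n . L], [L → . P], [L → . n L], [L → . num - num], [L → . num -], [L → n . L], [P → . F -] }  — shift
  I5: { [F → num .], [L → num . - num], [L → num . -] }  — shift, reduce
  I6: { [L → num - . num], [L → num - .] }  — shift, reduce
  I7: { [L → num - num .] }  — reduce
  I8: { [F → n L .], [L → n L .] }  — 2 reduces
  I9: { [P → F - .] }  — reduce
  I10: { [F → F L .] }  — reduce

I8 contains complete items [F → n L .], [L → n L .] — reduce-reduce conflict.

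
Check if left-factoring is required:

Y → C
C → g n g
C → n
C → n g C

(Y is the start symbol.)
Left-factoring is needed when two productions for the same non-terminal
share a common prefix on the right-hand side.

Productions for C:
  C → g n g
  C → n
  C → n g C

Found common prefix 'n' in productions for C

Answer: Yes, C has productions with common prefix 'n'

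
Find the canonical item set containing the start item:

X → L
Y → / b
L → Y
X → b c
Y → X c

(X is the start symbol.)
{ [L → . Y], [X → . L], [X → . b c], [X' → . X], [Y → . / b], [Y → . X c] }

First, augment the grammar with X' → X
I₀ = CLOSURE({ [X' → . X] }):
  [X' → . X] has the dot before X: add [X → . L], [X → . b c]
  [X → . L] has the dot before L: add [L → . Y]
  [L → . Y] has the dot before Y: add [Y → . / b], [Y → . X c]
No further items can be added.

I₀ = { [L → . Y], [X → . L], [X → . b c], [X' → . X], [Y → . / b], [Y → . X c] }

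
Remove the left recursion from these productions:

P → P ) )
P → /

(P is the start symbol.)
P is directly left-recursive. The standard transformation for
  A → A α₁ | ... | A α_m | β₁ | ... | β_n
is
  A  → β₁ A' | ... | β_n A'
  A' → α₁ A' | ... | α_m A' | ε

P → / becomes P → / P'
P → P ) ) becomes P' → ) ) P'
Add P' → ε

Resulting grammar:
P → / P'
P' → ) ) P'
P' → ε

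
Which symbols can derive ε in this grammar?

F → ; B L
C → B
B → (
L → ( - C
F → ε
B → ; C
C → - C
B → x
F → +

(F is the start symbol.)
{ 'F' }

ε-productions: F → ε
So F is immediately nullable.
No further non-terminal can be added: every production for the remaining non-terminals contains a terminal or a non-nullable non-terminal.
Nullable = { 'F' }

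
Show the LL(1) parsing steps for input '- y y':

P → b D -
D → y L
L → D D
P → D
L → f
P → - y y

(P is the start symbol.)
LL(1) parsing maintains a stack (initially the start symbol over $) and the input. At each step: if the stack top is a terminal, match it against the current input token; if it is a non-terminal N, replace it with the RHS of M[N, lookahead] (the unique production whose predict set contains the lookahead).

Stack is shown with the top on the left.

Stack    Input    Action
------------------------
P $      - y y $  output P → - y y
- y y $  - y y $  match '-'
y y $    y y $    match 'y'
y $      y $      match 'y'
$        $        accept

The string is accepted.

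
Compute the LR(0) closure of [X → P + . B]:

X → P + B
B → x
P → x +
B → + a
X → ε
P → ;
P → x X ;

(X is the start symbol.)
To compute CLOSURE, for each item [A → α.Bβ] where B is a non-terminal, add [B → .γ] for all productions B → γ; repeat for the newly added items until nothing changes.

Start with: [X → P + . B]
  [X → P + . B] has the dot before B: add [B → . x], [B → . + a]
No further items can be added.

CLOSURE = { [B → . + a], [B → . x], [X → P + . B] }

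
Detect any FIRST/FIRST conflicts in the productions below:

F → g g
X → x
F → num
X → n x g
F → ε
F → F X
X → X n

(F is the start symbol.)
Yes. F → g g / F → F X on { 'g' }; F → num / F → F X on { 'num' }; X → x / X → X n on { 'x' }; X → n x g / X → X n on { 'n' }

FIRST sets of the non-terminals at (or reachable through a nullable prefix from) the front of some alternative:
  FIRST(F) = { 'g', 'n', 'num', 'x', ε }
  FIRST(X) = { 'n', 'x' }

Productions for F:
  F → g g: FIRST = { 'g' }
  F → num: FIRST = { 'num' }
  F → ε: FIRST = { ε }
  F → F X: FIRST = { 'g', 'n', 'num', 'x' }
Productions for X:
  X → x: FIRST = { 'x' }
  X → n x g: FIRST = { 'n' }
  X → X n: FIRST = { 'n', 'x' }

Conflict for F: F → g g and F → F X
  Overlap: { 'g' }
Conflict for F: F → num and F → F X
  Overlap: { 'num' }
Conflict for X: X → x and X → X n
  Overlap: { 'x' }
Conflict for X: X → n x g and X → X n
  Overlap: { 'n' }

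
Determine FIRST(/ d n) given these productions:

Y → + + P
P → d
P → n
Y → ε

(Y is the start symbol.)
To compute FIRST(/ d n), process the symbols left to right:
Symbol / is a terminal. Add '/' and stop.
FIRST(/ d n) = { '/' }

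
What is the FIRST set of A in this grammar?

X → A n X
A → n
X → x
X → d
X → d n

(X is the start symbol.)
{ 'n' }

To compute FIRST(A), examine every production with A on the left-hand side, reading each right-hand side left to right until a non-nullable symbol is reached.

From A → n:
  - n is a terminal: add 'n' and stop

Collecting: FIRST(A) = { 'n' }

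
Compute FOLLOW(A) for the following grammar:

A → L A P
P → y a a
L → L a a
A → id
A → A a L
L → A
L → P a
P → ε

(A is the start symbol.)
{ $, 'a', 'id', 'y' }

To compute FOLLOW(A), find every occurrence of A on a right-hand side N → α A β: add FIRST(β) \ {ε}, and if β is empty or nullable also add FOLLOW(N). Iterate to a fixed point.

A is the start symbol, so $ ∈ FOLLOW(A).
In A → L A P: A is followed by P, add FIRST(P) \ {ε} = { 'y' }
  P is nullable, so FOLLOW(A) is also included — that is the set being defined, nothing new
In A → A a L: A is followed by a L, add FIRST(a L) \ {ε} = { 'a' }
In L → A: A is at the end, add FOLLOW(L)

The FOLLOW sets referred to above (computed the same way, to a fixed point):
  FOLLOW(L) = { $, 'a', 'id', 'y' }

Taking the union: FOLLOW(A) = { $, 'a', 'id', 'y' }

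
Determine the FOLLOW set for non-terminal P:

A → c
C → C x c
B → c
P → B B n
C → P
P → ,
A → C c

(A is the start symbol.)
{ 'c', 'x' }

To compute FOLLOW(P), find every occurrence of P on a right-hand side N → α P β: add FIRST(β) \ {ε}, and if β is empty or nullable also add FOLLOW(N). Iterate to a fixed point.

In C → P: P is at the end, add FOLLOW(C)

The FOLLOW sets referred to above (computed the same way, to a fixed point):
  FOLLOW(C) = { 'c', 'x' }

Taking the union: FOLLOW(P) = { 'c', 'x' }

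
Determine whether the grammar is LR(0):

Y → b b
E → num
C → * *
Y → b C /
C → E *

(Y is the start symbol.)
A grammar is LR(0) if no state in the canonical LR(0) collection has:
  - both a shift item (dot before a terminal) and a complete item (shift-reduce conflict), or
  - two or more complete items (reduce-reduce conflict; the accept item [Y' → Y .] counts as a complete item here).

Augment with Y' → Y and build the canonical LR(0) collection (I0 = CLOSURE({[Y' → . Y]}), then GOTO on every symbol after a dot until no new states appear). It has 11 states:
  I0: { [Y → . b C /], [Y → . b b], [Y' → . Y] }  — shift
  I1: { [Y' → Y .] }  — accept
  I2: { [C → . * *], [C → . E *], [E → . num], [Y → b . C /], [Y → b . b] }  — shift
  I3: { [C → * . *] }  — shift
  I4: { [Y → b C . /] }  — shift
  I5: { [C → E . *] }  — shift
  I6: { [Y → b b .] }  — reduce
  I7: { [E → num .] }  — reduce
  I8: { [C → E * .] }  — reduce
  I9: { [Y → b C / .] }  — reduce
  I10: { [C → * * .] }  — reduce

Every state is either a pure shift/goto state or contains exactly one complete item and nothing to shift — no conflicts. The grammar is LR(0).

Answer: Yes, the grammar is LR(0)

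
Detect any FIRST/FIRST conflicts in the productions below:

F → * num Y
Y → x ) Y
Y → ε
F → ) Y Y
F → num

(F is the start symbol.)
Productions for F:
  F → * num Y: FIRST = { '*' }
  F → ) Y Y: FIRST = { ')' }
  F → num: FIRST = { 'num' }
Productions for Y:
  Y → x ) Y: FIRST = { 'x' }
  Y → ε: FIRST = { ε }

All alternatives of each non-terminal have pairwise disjoint FIRST sets.

Answer: No FIRST/FIRST conflicts.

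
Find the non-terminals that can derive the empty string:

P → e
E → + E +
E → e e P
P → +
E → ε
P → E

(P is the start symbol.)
A non-terminal is nullable if it can derive ε (the empty string): either it has an ε-production, or it has a production whose right-hand side consists entirely of nullable non-terminals.

ε-productions: E → ε
So E is immediately nullable.
P → E: every symbol on the right is nullable, so P is nullable too.
Every non-terminal is now nullable.
Nullable = { 'E', 'P' }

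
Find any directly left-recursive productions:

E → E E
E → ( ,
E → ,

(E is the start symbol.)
Direct left recursion occurs when N → N α for some non-terminal N (the right-hand side begins with the left-hand side itself).

E → E E: LEFT RECURSIVE (starts with E)
E → ( ,: starts with '('
E → ,: starts with ','

The grammar has direct left recursion on: E.

Answer: Yes, E is left-recursive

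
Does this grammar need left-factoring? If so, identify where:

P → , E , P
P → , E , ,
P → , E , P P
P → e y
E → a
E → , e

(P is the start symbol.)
Left-factoring is needed when two productions for the same non-terminal
share a common prefix on the right-hand side.

Productions for P:
  P → , E , P
  P → , E , ,
  P → , E , P P
  P → e y
Productions for E:
  E → a
  E → , e

Found common prefix ', E ,' in productions for P

Answer: Yes, P has productions with common prefix ', E ,'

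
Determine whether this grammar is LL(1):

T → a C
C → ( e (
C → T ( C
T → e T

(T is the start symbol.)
A grammar is LL(1) if for each non-terminal N with multiple productions, the predict sets of those productions are pairwise disjoint, where PREDICT(N → α) = (FIRST(α) \ {ε}) ∪ (FOLLOW(N) if α ⇒* ε).

Relevant sets:
  FIRST(T) = { 'a', 'e' }

For T:
  PREDICT(T → a C) = { 'a' }
  PREDICT(T → e T) = { 'e' }
For C:
  PREDICT(C → '(' e '(') = { '(' }
  PREDICT(C → T '(' C) = { 'a', 'e' }

All predict sets are disjoint. The grammar IS LL(1).

Answer: Yes, the grammar is LL(1).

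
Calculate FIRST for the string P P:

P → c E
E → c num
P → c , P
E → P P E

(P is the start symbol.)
FIRST sets of the non-terminals involved (from the grammar, by fixed-point iteration):
  FIRST(P) = { 'c' }

To compute FIRST(P P), process the symbols left to right:
Symbol P is a non-terminal. Add FIRST(P) \ {ε} = { 'c' }
P is not nullable (ε ∉ FIRST(P)), so stop here.
FIRST(P P) = { 'c' }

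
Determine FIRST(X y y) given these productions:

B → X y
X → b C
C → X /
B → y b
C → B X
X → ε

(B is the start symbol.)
FIRST sets of the non-terminals involved (from the grammar, by fixed-point iteration):
  FIRST(X) = { 'b', ε }

To compute FIRST(X y y), process the symbols left to right:
Symbol X is a non-terminal. Add FIRST(X) \ {ε} = { 'b' }
X is nullable (ε ∈ FIRST(X)), continue to the next symbol.
Symbol y is a terminal. Add 'y' and stop.
FIRST(X y y) = { 'b', 'y' }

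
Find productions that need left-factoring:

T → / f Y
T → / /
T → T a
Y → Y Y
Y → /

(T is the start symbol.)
Yes, T has productions with common prefix '/'

Left-factoring is needed when two productions for the same non-terminal
share a common prefix on the right-hand side.

Productions for T:
  T → / f Y
  T → / /
  T → T a
Productions for Y:
  Y → Y Y
  Y → /

Found common prefix '/' in productions for T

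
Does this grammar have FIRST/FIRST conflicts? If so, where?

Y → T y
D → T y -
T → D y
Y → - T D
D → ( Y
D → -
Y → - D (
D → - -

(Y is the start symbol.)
A FIRST/FIRST conflict occurs when two productions N → α and N → β for the same non-terminal have FIRST(α) ∩ FIRST(β) ≠ ∅ (with ε ∈ FIRST of a nullable right-hand side, so two nullable alternatives also conflict).

FIRST sets of the non-terminals at (or reachable through a nullable prefix from) the front of some alternative:
  FIRST(T) = { '(', '-' }

Productions for Y:
  Y → T y: FIRST = { '(', '-' }
  Y → - T D: FIRST = { '-' }
  Y → - D (: FIRST = { '-' }
Productions for D:
  D → T y -: FIRST = { '(', '-' }
  D → ( Y: FIRST = { '(' }
  D → -: FIRST = { '-' }
  D → - -: FIRST = { '-' }
T has only one production, so no FIRST/FIRST conflict is possible there.

Conflict for Y: Y → T y and Y → - T D
  Overlap: { '-' }
Conflict for Y: Y → T y and Y → - D (
  Overlap: { '-' }
Conflict for Y: Y → - T D and Y → - D (
  Overlap: { '-' }
Conflict for D: D → T y - and D → ( Y
  Overlap: { '(' }
Conflict for D: D → T y - and D → -
  Overlap: { '-' }
Conflict for D: D → T y - and D → - -
  Overlap: { '-' }
Conflict for D: D → - and D → - -
  Overlap: { '-' }

Answer: Yes. Y → T y / Y → '-' T D on { '-' }; Y → T y / Y → '-' D '(' on { '-' }; Y → '-' T D / Y → '-' D '(' on { '-' }; D → T y '-' / D → '(' Y on { '(' }; D → T y '-' / D → '-' on { '-' }; D → T y '-' / D → '-' '-' on { '-' }; D → '-' / D → '-' '-' on { '-' }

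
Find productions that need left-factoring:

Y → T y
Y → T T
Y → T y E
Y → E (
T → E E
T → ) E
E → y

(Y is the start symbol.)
Yes, Y has productions with common prefix 'T'

Left-factoring is needed when two productions for the same non-terminal
share a common prefix on the right-hand side.

Productions for Y:
  Y → T y
  Y → T T
  Y → T y E
  Y → E (
Productions for T:
  T → E E
  T → ) E

Found common prefix 'T' in productions for Y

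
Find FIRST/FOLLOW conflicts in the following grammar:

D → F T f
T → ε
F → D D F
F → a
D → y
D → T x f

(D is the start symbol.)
A FIRST/FOLLOW conflict occurs when a non-terminal N has a nullable alternative N → β (β ⇒* ε) and another alternative N → α with FIRST(α) ∩ FOLLOW(N) ≠ ∅: on such a lookahead the parser cannot decide between expanding α and letting N vanish via β.

Nullable non-terminals: T.
T has a nullable alternative but only one production, so nothing to check.

D, F have no nullable alternative, so no FIRST/FOLLOW check is needed there.

No FIRST/FOLLOW conflicts found.

Answer: No FIRST/FOLLOW conflicts.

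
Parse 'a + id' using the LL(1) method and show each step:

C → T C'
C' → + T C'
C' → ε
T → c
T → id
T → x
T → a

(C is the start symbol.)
LL(1) parsing maintains a stack (initially the start symbol over $) and the input. At each step: if the stack top is a terminal, match it against the current input token; if it is a non-terminal N, replace it with the RHS of M[N, lookahead] (the unique production whose predict set contains the lookahead).

Stack is shown with the top on the left.

Stack     Input     Action
--------------------------
C $       a + id $  output C → T C'
T C' $    a + id $  output T → a
a C' $    a + id $  match 'a'
C' $      + id $    output C' → + T C'
+ T C' $  + id $    match '+'
T C' $    id $      output T → id
id C' $   id $      match 'id'
C' $      $         output C' → ε
$         $         accept

The string is accepted.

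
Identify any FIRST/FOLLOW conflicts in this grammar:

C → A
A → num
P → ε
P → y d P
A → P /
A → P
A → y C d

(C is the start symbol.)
No FIRST/FOLLOW conflicts.

Nullable non-terminals: A, C, P.
FIRST sets used below: FIRST(P) = { 'y', ε }

A: nullable alternative(s) A → P; FOLLOW(A) = { $, 'd' }
  A → num: FIRST \ {ε} = { 'num' } — disjoint from FOLLOW(A)
  A → P /: FIRST \ {ε} = { '/', 'y' } — disjoint from FOLLOW(A)
  A → P: FIRST \ {ε} = { 'y' } — this is the only nullable alternative, skip
  A → y C d: FIRST \ {ε} = { 'y' } — disjoint from FOLLOW(A)
C has a nullable alternative but only one production, so nothing to check.

P: nullable alternative(s) P → ε; FOLLOW(P) = { $, '/', 'd' }
  P → ε: FIRST \ {ε} = { } — this is the only nullable alternative, skip
  P → y d P: FIRST \ {ε} = { 'y' } — disjoint from FOLLOW(P)

No FIRST/FOLLOW conflicts found.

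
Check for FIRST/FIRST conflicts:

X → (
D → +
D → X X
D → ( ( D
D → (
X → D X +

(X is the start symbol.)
FIRST sets of the non-terminals at (or reachable through a nullable prefix from) the front of some alternative:
  FIRST(D) = { '(', '+' }
  FIRST(X) = { '(', '+' }

Productions for X:
  X → (: FIRST = { '(' }
  X → D X +: FIRST = { '(', '+' }
Productions for D:
  D → +: FIRST = { '+' }
  D → X X: FIRST = { '(', '+' }
  D → ( ( D: FIRST = { '(' }
  D → (: FIRST = { '(' }

Conflict for X: X → ( and X → D X +
  Overlap: { '(' }
Conflict for D: D → + and D → X X
  Overlap: { '+' }
Conflict for D: D → X X and D → ( ( D
  Overlap: { '(' }
Conflict for D: D → X X and D → (
  Overlap: { '(' }
Conflict for D: D → ( ( D and D → (
  Overlap: { '(' }

Answer: Yes. X → '(' / X → D X '+' on { '(' }; D → '+' / D → X X on { '+' }; D → X X / D → '(' '(' D on { '(' }; D → X X / D → '(' on { '(' }; D → '(' '(' D / D → '(' on { '(' }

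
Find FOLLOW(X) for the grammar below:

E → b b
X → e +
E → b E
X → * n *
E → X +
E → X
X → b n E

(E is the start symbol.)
To compute FOLLOW(X), find every occurrence of X on a right-hand side N → α X β: add FIRST(β) \ {ε}, and if β is empty or nullable also add FOLLOW(N). Iterate to a fixed point.

In E → X +: X is followed by '+', add FIRST('+') \ {ε} = { '+' }
In E → X: X is at the end, add FOLLOW(E)

The FOLLOW sets referred to above (computed the same way, to a fixed point):
  FOLLOW(E) = { $, '+' }

Taking the union: FOLLOW(X) = { $, '+' }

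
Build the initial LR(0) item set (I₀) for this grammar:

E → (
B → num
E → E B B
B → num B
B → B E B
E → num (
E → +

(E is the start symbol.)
First, augment the grammar with E' → E
I₀ = CLOSURE({ [E' → . E] }):
  [E' → . E] has the dot before E: add [E → . (], [E → . E B B], [E → . num (], [E → . +]
No further items can be added.

I₀ = { [E → . (], [E → . +], [E → . E B B], [E → . num (], [E' → . E] }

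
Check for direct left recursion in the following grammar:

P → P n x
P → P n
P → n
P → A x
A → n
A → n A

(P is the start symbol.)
Yes, P is left-recursive

P → P n x: LEFT RECURSIVE (starts with P)
P → P n: LEFT RECURSIVE (starts with P)
P → n: starts with n
P → A x: starts with A
A → n: starts with n
A → n A: starts with n

The grammar has direct left recursion on: P.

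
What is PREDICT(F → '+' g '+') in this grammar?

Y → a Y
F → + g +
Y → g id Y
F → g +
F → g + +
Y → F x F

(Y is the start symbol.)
PREDICT(F → '+' g '+') = (FIRST(RHS) \ {ε}) ∪ (FOLLOW(F) if ε ∈ FIRST(RHS), i.e. RHS ⇒* ε)
FIRST('+' g '+') = { '+' }
ε ∉ FIRST('+' g '+'), so FOLLOW(F) is not added.
PREDICT(F → '+' g '+') = { '+' }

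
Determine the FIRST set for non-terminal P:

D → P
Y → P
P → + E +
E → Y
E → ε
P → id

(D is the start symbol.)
To compute FIRST(P), examine every production with P on the left-hand side, reading each right-hand side left to right until a non-nullable symbol is reached.

From P → + E +:
  - '+' is a terminal: add '+' and stop
From P → id:
  - id is a terminal: add 'id' and stop

Collecting: FIRST(P) = { '+', 'id' }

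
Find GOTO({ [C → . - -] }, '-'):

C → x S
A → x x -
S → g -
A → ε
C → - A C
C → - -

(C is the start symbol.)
{ [C → - . -] }

GOTO(I, '-') = CLOSURE({ [A → αX.β] : [A → α.Xβ] ∈ I, X = '-' })

Items with dot before '-', with the dot advanced:
  [C → . - -] → [C → - . -]
Closure adds nothing (no advanced item has the dot before a non-terminal).

GOTO = { [C → - . -] }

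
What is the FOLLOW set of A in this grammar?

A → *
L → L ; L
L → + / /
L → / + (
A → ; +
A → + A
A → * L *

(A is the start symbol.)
{ $ }

To compute FOLLOW(A), find every occurrence of A on a right-hand side N → α A β: add FIRST(β) \ {ε}, and if β is empty or nullable also add FOLLOW(N). Iterate to a fixed point.

A is the start symbol, so $ ∈ FOLLOW(A).
In A → + A: A is at the end; this adds FOLLOW(A) to itself — nothing new

Taking the union: FOLLOW(A) = { $ }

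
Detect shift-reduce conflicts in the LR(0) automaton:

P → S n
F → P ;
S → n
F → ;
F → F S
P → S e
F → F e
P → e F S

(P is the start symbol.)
Augment with P' → P and build the canonical LR(0) collection (I0 = CLOSURE({[P' → . P]}), then GOTO on every symbol after a dot until no new states appear). It has 13 states:
  I0: { [P → . S e], [P → . S n], [P → . e F S], [P' → . P], [S → . n] }  — shift
  I1: { [P' → P .] }  — accept
  I2: { [P → S . e], [P → S . n] }  — shift
  I3: { [F → . ;], [F → . F S], [F → . F e], [F → . P ;], [P → . S e], [P → . S n], [P → . e F S], [P → e . F S], [S → . n] }  — shift
  I4: { [S → n .] }  — reduce
  I5: { [F → ; .] }  — reduce
  I6: { [F → F . S], [F → F . e], [P → e F . S], [S → . n] }  — shift
  I7: { [F → P . ;] }  — shift
  I8: { [F → P ; .] }  — reduce
  I9: { [F → F S .], [P → e F S .] }  — 2 reduces
  I10: { [F → F e .] }  — reduce
  I11: { [P → S e .] }  — reduce
  I12: { [P → S n .] }  — reduce

No state contains both a complete item and a shift item.

Answer: No shift-reduce conflicts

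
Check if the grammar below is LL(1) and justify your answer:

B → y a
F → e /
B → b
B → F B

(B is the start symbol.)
Yes, the grammar is LL(1).

A grammar is LL(1) if for each non-terminal N with multiple productions, the predict sets of those productions are pairwise disjoint, where PREDICT(N → α) = (FIRST(α) \ {ε}) ∪ (FOLLOW(N) if α ⇒* ε).

Relevant sets:
  FIRST(F) = { 'e' }

For B:
  PREDICT(B → y a) = { 'y' }
  PREDICT(B → b) = { 'b' }
  PREDICT(B → F B) = { 'e' }
F has a single production, so nothing to check there.

All predict sets are disjoint. The grammar IS LL(1).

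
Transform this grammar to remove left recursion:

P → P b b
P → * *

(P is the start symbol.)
P is directly left-recursive. The standard transformation for
  A → A α₁ | ... | A α_m | β₁ | ... | β_n
is
  A  → β₁ A' | ... | β_n A'
  A' → α₁ A' | ... | α_m A' | ε

P → * * becomes P → * * P'
P → P b b becomes P' → b b P'
Add P' → ε

Resulting grammar:
P → * * P'
P' → b b P'
P' → ε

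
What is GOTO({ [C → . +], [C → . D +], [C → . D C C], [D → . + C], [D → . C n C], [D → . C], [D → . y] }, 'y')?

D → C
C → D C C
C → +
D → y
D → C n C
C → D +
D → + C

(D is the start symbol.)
GOTO(I, 'y') = CLOSURE({ [A → αX.β] : [A → α.Xβ] ∈ I, X = 'y' })

Items with dot before 'y', with the dot advanced:
  [D → . y] → [D → y .]
Closure adds nothing (no advanced item has the dot before a non-terminal).

GOTO = { [D → y .] }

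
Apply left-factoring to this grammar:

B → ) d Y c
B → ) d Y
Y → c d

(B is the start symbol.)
B → ) d Y B'
B' → c
B' → ε
Y → c d

Left-factoring transforms A → αβ₁ | αβ₂ into A → αA' and A' → β₁ | β₂
(α is the longest common prefix among the alternatives). Repeat until
no nonterminal has two alternatives with a common prefix.

Round 1: B has alternatives sharing prefix ') d Y'. Introduce B': B → ) d Y B'
  Add: B' → c
  Add: B' → ε

No remaining common prefixes — done.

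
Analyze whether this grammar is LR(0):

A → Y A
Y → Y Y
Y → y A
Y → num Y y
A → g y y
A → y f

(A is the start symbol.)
Augment with A' → A and build the canonical LR(0) collection (I0 = CLOSURE({[A' → . A]}), then GOTO on every symbol after a dot until no new states appear). It has 16 states:
  I0: { [A → . Y A], [A → . g y y], [A → . y f], [A' → . A], [Y → . Y Y], [Y → . num Y y], [Y → . y A] }  — shift
  I1: { [A' → A .] }  — accept
  I2: { [A → . Y A], [A → . g y y], [A → . y f], [A → Y . A], [Y → . Y Y], [Y → . num Y y], [Y → . y A], [Y → Y . Y] }  — shift
  I3: { [A → g . y y] }  — shift
  I4: { [Y → . Y Y], [Y → . num Y y], [Y → . y A], [Y → num . Y y] }  — shift
  I5: { [A → . Y A], [A → . g y y], [A → . y f], [A → y . f], [Y → . Y Y], [Y → . num Y y], [Y → . y A], [Y → y . A] }  — shift
  I6: { [Y → y A .] }  — reduce
  I7: { [A → y f .] }  — reduce
  I8: { [Y → . Y Y], [Y → . num Y y], [Y → . y A], [Y → Y . Y], [Y → num Y . y] }  — shift
  I9: { [A → . Y A], [A → . g y y], [A → . y f], [Y → . Y Y], [Y → . num Y y], [Y → . y A], [Y → y . A] }  — shift
  I10: { [Y → . Y Y], [Y → . num Y y], [Y → . y A], [Y → Y . Y], [Y → Y Y .] }  — shift, reduce
  I11: { [A → . Y A], [A → . g y y], [A → . y f], [Y → . Y Y], [Y → . num Y y], [Y → . y A], [Y → num Y y .], [Y → y . A] }  — shift, reduce
  I12: { [A → g y . y] }  — shift
  I13: { [A → g y y .] }  — reduce
  I14: { [A → Y A .] }  — reduce
  I15: { [A → . Y A], [A → . g y y], [A → . y f], [A → Y . A], [Y → . Y Y], [Y → . num Y y], [Y → . y A], [Y → Y . Y], [Y → Y Y .] }  — shift, reduce

Conflict in state I10:
  Shift-reduce conflict between [Y → Y Y .] and [Y → . num Y y]
So the grammar is NOT LR(0).

Answer: No. Shift-reduce conflict between [Y → Y Y .] and [Y → . num Y y]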